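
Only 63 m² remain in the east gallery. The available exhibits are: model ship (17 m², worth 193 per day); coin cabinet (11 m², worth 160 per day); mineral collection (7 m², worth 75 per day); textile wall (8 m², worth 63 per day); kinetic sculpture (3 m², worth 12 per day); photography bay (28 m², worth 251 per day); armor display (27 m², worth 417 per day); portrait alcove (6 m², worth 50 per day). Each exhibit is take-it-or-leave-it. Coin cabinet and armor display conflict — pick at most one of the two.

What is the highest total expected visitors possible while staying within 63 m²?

760

Density check — armor display 15.44, coin cabinet 14.55, model ship 11.35 are the best per m².
Taking model ship + mineral collection + textile wall + kinetic sculpture + armor display: 62 m² used, 760 in expected visitors.
Every other selection either busts 63 m² or breaks a pairing rule or fails to beat 760.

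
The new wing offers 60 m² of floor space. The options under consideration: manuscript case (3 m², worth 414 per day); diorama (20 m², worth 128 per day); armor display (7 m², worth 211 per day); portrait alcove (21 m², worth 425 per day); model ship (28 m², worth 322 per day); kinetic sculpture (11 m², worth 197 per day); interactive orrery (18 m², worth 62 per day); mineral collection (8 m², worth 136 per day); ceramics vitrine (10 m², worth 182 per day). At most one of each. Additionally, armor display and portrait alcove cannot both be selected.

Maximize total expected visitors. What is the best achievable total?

Ranking by ratio (expected visitors/m²): manuscript case 138.00, armor display 30.14, portrait alcove 20.24.
Taking manuscript case + portrait alcove + kinetic sculpture + mineral collection + ceramics vitrine: 53 m² used, 1354 in expected visitors.
The closest alternative, manuscript case + armor display + model ship + kinetic sculpture + ceramics vitrine, reaches only 1326.

1354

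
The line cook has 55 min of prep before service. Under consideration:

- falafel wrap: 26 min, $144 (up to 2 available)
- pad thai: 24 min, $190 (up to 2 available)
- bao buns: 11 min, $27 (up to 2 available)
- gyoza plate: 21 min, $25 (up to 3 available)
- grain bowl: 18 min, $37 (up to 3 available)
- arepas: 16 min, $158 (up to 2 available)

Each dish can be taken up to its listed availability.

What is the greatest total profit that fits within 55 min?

380

Filling by ratio: 2×bao buns + 2×arepas for 370, with 1 min left unused.
Replace 2×bao buns and 2×arepas with 2×pad thai: the trade gains 10 net, giving 380 at 48 min.
That's the maximum — no swap from here does better than 380.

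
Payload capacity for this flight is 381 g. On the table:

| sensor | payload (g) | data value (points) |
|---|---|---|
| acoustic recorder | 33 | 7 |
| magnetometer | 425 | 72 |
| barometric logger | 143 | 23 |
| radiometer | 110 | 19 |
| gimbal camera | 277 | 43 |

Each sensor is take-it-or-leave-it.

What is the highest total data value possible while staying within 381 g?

50

Ranking by ratio (data value/g): acoustic recorder 0.21, radiometer 0.17, magnetometer 0.17, barometric logger 0.16.
Greedy by ratio would take acoustic recorder + barometric logger + radiometer: 286 g used, total 49.
Dropping barometric logger and radiometer frees 253 g; slotting in gimbal camera (277 g) lifts the total to 50 at 310 g.
Runner-up acoustic recorder + barometric logger + radiometer tops out at 49.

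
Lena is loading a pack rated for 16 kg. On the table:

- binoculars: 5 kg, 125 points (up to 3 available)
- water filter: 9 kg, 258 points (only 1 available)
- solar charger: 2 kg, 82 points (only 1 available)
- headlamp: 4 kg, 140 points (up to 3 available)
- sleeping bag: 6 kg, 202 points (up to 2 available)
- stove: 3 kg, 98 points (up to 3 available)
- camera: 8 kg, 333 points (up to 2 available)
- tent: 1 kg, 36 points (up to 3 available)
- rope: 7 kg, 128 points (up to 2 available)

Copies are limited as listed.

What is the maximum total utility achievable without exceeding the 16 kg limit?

666

Taking 2×camera: 16 kg used, 666 in utility.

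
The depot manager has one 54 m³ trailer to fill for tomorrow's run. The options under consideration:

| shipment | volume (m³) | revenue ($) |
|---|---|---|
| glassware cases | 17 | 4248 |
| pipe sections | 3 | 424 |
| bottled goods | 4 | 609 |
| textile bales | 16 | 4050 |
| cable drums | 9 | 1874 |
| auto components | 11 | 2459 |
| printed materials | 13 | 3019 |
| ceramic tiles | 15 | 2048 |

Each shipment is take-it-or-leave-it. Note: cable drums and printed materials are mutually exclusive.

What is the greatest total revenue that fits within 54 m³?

12631

Ranking by ratio (revenue/m³): textile bales 253.12, glassware cases 249.88, printed materials 232.23, auto components 223.55.
Greedy by ratio would take glassware cases + pipe sections + bottled goods + textile bales + printed materials: 53 m³ used, total 12350.
A better packing is glassware cases + textile bales + cable drums + auto components: 53 m³, total 12631.
No other feasible combination exceeds 12631.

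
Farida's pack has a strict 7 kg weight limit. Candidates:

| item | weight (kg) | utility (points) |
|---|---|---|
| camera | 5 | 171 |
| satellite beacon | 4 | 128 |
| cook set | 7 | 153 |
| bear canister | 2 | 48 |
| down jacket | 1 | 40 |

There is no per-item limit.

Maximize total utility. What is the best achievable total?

Best packing: 7×down jacket — 7 kg, 280 total.
That's the maximum — no swap from here does better than 280.

280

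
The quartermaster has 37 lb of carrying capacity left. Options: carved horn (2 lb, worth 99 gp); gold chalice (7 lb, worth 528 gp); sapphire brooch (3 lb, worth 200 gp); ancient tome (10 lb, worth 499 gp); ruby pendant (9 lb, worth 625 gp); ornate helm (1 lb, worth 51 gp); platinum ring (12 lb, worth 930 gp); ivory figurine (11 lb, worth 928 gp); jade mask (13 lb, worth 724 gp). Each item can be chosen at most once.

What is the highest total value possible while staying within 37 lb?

2782

Density check — ivory figurine 84.36, platinum ring 77.50, gold chalice 75.43, ruby pendant 69.44 are the best per lb.
Filling by ratio: carved horn + gold chalice + sapphire brooch + ornate helm + platinum ring + ivory figurine for 2736, with 1 lb left unused.
Dropping gold chalice and ornate helm frees 8 lb; slotting in ruby pendant (9 lb) lifts the total to 2782 at 37 lb.
The closest alternative, carved horn + gold chalice + sapphire brooch + ornate helm + platinum ring + ivory figurine, reaches only 2736.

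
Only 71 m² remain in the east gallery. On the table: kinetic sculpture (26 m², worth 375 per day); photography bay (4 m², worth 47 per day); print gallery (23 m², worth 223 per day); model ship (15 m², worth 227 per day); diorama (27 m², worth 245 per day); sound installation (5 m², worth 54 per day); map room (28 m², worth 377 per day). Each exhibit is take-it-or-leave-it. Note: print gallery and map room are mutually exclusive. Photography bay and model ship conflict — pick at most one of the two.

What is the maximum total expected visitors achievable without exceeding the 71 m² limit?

Best packing: kinetic sculpture + model ship + map room — 69 m², 979 total.

979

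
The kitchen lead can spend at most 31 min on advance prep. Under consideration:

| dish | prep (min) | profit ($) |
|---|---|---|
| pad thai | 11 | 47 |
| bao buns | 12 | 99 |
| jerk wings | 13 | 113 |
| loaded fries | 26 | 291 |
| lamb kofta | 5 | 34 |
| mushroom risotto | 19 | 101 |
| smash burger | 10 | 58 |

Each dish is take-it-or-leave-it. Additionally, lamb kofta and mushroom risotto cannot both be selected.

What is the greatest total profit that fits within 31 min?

The ratio ordering already packs tightly: loaded fries + lamb kofta, 31 min, 325.

325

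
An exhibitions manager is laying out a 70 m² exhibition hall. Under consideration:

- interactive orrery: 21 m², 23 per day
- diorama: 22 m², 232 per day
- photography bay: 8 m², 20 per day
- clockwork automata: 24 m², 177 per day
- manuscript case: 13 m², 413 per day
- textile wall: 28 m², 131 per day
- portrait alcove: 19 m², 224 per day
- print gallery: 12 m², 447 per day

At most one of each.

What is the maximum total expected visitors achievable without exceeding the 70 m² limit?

Best packing: diorama + manuscript case + portrait alcove + print gallery — 66 m², 1316 total.
No other feasible combination exceeds 1316.

1316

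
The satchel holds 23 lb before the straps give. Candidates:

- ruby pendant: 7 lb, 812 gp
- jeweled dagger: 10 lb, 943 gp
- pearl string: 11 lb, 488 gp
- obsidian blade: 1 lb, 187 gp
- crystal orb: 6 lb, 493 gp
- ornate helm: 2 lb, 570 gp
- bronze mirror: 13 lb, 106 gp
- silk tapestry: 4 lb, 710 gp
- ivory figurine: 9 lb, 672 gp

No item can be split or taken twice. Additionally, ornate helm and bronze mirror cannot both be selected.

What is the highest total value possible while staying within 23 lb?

Filling by ratio: ruby pendant + obsidian blade + crystal orb + ornate helm + silk tapestry for 2772, with 3 lb left unused.
The 7 lb tied up in obsidian blade and crystal orb is better spent on jeweled dagger — total rises to 3035 (23 lb).
Every other selection either busts 23 lb or breaks a pairing rule or fails to beat 3035.

3035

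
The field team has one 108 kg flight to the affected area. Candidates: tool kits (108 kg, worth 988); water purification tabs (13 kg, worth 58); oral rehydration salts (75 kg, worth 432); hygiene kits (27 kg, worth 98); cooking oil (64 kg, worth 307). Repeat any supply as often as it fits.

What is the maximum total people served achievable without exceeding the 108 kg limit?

988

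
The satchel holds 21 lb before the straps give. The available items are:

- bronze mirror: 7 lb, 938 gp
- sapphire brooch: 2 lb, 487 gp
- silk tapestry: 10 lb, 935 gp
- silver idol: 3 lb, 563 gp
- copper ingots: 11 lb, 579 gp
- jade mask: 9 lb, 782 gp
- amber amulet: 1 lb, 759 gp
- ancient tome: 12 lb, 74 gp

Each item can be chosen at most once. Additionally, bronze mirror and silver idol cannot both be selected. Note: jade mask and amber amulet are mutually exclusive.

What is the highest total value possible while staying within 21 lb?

3119

Best packing: bronze mirror + sapphire brooch + silk tapestry + amber amulet — 20 lb, 3119 total.
Every other selection either busts 21 lb or breaks a pairing rule or fails to beat 3119.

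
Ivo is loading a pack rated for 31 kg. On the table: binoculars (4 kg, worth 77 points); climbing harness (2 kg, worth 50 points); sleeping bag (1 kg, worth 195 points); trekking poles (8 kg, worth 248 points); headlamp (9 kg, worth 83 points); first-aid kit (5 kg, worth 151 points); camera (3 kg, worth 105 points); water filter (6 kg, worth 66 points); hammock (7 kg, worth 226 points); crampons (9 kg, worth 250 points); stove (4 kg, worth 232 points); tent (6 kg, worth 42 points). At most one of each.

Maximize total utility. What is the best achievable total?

1209

By utility per kg: sleeping bag 195.00, stove 58.00, camera 35.00, hammock 32.29 lead.
Greedy by ratio would take climbing harness + sleeping bag + trekking poles + first-aid kit + camera + hammock + stove: 30 kg used, total 1207.
Dropping trekking poles frees 8 kg; slotting in crampons (9 kg) lifts the total to 1209 at 31 kg.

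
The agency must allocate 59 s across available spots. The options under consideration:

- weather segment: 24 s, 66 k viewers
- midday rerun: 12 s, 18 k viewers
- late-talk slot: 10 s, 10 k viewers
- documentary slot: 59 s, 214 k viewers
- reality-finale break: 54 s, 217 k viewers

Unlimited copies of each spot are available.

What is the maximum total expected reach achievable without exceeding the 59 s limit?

217

Ranking by ratio (expected reach/s): reality-finale break 4.02, documentary slot 3.63, weather segment 2.75, midday rerun 1.50.
Taking reality-finale break: 54 s used, 217 in expected reach.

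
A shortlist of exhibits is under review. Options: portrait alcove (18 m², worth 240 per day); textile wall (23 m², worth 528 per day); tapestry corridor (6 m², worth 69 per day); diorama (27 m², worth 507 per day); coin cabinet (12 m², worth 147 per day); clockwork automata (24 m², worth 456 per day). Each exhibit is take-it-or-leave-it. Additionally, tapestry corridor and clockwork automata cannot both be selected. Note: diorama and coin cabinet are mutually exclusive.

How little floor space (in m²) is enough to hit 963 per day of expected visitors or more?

Look for the lowest-floor combination reaching 963.
Taking textile wall + clockwork automata gives 984 (≥ 963) for 47 m².
No combination under 47 m² hits 963.

47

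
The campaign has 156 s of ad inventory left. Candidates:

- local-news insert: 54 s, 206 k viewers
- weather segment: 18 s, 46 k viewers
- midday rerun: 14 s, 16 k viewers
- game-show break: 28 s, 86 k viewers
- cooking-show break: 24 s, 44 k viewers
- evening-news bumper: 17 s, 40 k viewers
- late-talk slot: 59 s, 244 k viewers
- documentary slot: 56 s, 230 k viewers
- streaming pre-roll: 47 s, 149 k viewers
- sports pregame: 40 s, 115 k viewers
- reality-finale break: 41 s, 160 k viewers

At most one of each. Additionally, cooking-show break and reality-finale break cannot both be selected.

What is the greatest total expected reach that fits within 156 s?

634

Ranking by ratio (expected reach/s): late-talk slot 4.14, documentary slot 4.11, reality-finale break 3.90.
Taking late-talk slot + documentary slot + reality-finale break: 156 s used, 634 in expected reach.
Runner-up local-news insert + late-talk slot + reality-finale break tops out at 610.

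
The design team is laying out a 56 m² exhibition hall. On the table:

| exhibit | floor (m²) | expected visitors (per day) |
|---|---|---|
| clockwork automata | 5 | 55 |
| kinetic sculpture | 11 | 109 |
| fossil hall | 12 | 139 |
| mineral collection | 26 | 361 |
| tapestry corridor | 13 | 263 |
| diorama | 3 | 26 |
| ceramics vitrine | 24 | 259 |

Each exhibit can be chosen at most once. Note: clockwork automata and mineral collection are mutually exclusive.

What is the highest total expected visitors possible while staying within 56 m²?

789

By expected visitors per m²: tapestry corridor 20.23, mineral collection 13.88, fossil hall 11.58, clockwork automata 11.00 lead.
Best packing: fossil hall + mineral collection + tapestry corridor + diorama — 54 m², 789 total.
That's the maximum — no feasible swap from here does better than 789.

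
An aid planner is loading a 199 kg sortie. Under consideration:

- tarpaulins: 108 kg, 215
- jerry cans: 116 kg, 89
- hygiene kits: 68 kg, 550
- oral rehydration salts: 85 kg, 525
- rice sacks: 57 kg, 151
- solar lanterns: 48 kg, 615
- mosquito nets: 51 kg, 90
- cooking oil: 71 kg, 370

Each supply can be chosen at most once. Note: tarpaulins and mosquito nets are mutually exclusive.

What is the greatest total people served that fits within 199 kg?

The ratio ordering already packs tightly: hygiene kits + solar lanterns + cooking oil, 187 kg, 1535.

1535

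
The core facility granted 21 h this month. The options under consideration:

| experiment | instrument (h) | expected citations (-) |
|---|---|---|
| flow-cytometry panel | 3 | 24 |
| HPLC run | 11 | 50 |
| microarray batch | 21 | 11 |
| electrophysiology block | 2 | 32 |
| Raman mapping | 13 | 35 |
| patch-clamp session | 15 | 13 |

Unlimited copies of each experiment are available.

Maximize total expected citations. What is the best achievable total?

320

Best packing: 10×electrophysiology block — 20 h, 320 total.
No other feasible combination exceeds 320.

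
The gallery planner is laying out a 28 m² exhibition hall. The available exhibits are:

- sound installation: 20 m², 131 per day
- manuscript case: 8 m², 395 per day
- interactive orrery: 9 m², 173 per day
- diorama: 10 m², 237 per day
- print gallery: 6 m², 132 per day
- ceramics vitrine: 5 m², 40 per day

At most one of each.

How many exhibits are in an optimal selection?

3

Best achievable expected visitors is 805.
manuscript case + interactive orrery + diorama hits 805 at 27 m².
All optima have 3 exhibits.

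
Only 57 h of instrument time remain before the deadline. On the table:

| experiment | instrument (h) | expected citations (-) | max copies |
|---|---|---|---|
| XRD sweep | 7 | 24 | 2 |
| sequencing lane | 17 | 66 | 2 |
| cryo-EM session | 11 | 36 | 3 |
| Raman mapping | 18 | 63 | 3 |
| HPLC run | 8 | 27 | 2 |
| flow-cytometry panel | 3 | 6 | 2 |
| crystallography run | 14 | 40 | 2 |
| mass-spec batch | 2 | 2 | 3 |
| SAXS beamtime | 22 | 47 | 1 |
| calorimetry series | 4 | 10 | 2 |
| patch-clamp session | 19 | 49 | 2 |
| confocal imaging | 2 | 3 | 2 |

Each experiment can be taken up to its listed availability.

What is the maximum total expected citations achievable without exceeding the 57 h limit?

210

Taking the top-ratio experiments first gives 2×sequencing lane + Raman mapping + calorimetry series for 205 (56 h).
The 22 h tied up in Raman mapping and calorimetry series is better spent on XRD sweep + 2×HPLC run — total rises to 210 (57 h).
That's the maximum — no swap from here does better than 210.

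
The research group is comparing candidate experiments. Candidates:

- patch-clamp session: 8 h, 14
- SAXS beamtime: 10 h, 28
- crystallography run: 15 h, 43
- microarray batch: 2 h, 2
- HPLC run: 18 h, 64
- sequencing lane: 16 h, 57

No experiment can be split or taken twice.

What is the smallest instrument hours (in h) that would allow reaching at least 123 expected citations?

36

Minimise h subject to total expected citations ≥ 123.
microarray batch + HPLC run + sequencing lane: 123 expected citations at 36 h.
Any bundle with less than 36 h falls short of 123.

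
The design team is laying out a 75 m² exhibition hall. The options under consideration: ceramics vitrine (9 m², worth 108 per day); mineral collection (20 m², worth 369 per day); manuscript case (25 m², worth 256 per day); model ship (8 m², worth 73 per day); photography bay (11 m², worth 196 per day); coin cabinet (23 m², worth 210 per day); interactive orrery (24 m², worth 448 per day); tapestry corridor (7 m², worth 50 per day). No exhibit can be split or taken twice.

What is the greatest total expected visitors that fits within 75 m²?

1194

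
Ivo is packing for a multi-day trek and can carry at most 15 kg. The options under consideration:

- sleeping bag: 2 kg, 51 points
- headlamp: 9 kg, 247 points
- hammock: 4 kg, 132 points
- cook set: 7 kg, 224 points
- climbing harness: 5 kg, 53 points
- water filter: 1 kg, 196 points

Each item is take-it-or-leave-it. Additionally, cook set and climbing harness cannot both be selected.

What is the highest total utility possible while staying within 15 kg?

Ranking by ratio (utility/kg): water filter 196.00, hammock 33.00, cook set 32.00.
Sleeping bag + hammock + cook set + water filter uses 14 of the 15 kg and totals 603.
The closest alternative, headlamp + hammock + water filter, reaches only 575.

603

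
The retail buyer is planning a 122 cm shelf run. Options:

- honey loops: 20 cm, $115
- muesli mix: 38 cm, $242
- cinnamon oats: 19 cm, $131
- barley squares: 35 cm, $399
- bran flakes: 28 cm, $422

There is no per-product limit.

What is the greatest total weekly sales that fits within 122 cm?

1688

Taking 4×bran flakes: 112 cm used, 1688 in weekly sales.
Every other selection either busts 122 cm or fails to beat 1688.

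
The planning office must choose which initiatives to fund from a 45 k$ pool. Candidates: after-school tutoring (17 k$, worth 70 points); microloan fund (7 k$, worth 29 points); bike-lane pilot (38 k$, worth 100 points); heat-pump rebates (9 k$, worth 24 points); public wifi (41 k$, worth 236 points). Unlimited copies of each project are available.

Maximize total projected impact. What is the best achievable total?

236

The ratio ordering already packs tightly: public wifi, 41 k$, 236.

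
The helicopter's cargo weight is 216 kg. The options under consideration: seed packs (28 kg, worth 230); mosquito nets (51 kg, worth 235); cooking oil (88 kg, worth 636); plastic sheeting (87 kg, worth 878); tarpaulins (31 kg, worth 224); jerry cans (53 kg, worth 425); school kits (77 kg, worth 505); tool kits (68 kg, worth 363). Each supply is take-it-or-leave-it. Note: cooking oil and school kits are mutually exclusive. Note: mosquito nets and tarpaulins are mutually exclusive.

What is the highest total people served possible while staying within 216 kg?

1757

Ranking by ratio (people served/kg): plastic sheeting 10.09, seed packs 8.21, jerry cans 8.02.
Seed packs + plastic sheeting + tarpaulins + jerry cans uses 199 of the 216 kg and totals 1757.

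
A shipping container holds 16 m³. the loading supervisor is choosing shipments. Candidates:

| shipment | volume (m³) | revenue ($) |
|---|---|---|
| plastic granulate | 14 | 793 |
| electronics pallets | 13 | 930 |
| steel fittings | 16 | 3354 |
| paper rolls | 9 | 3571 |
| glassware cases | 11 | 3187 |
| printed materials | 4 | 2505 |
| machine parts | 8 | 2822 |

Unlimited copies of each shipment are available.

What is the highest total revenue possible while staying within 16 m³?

Ranking by ratio (revenue/m³): printed materials 626.25, paper rolls 396.78, machine parts 352.75.
Taking 4×printed materials: 16 m³ used, 10020 in revenue.
Every other selection either busts 16 m³ or fails to beat 10020.

10020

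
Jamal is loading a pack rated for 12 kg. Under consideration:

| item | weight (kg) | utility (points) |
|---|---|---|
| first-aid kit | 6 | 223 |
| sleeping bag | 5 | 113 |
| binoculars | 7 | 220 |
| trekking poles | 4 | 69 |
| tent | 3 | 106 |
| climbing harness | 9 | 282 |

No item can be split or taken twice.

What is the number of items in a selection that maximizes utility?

2

Optimal total is 388.
For example tent + climbing harness achieves it, using 12 kg.
Every optimal selection uses 2 items.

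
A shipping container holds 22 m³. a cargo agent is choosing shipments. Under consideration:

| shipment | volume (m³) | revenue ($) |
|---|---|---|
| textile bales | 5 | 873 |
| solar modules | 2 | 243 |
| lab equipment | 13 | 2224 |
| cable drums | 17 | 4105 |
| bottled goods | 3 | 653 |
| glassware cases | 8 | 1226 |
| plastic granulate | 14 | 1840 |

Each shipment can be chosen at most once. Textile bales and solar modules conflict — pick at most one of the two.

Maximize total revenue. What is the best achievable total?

Solar modules + cable drums + bottled goods uses 22 of the 22 m³ and totals 5001.
No other feasible combination exceeds 5001.

5001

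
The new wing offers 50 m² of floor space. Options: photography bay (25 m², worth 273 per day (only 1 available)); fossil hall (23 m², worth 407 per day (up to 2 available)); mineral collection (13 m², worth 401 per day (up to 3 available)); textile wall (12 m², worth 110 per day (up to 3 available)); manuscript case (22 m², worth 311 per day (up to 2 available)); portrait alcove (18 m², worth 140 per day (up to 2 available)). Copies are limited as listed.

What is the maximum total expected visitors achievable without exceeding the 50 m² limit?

The ratio heuristic lands on 3×mineral collection (1203) but leaves 11 m² idle.
The 13 m² tied up in mineral collection is better spent on fossil hall — total rises to 1209 (49 m²).

1209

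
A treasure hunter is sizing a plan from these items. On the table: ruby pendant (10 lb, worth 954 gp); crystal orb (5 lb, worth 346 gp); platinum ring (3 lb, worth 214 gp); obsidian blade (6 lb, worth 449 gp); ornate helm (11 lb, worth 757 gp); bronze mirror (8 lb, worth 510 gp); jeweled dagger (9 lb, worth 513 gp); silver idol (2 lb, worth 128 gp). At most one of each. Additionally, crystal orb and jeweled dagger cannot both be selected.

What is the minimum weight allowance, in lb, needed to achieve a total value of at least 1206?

Look for the lowest-weight combination reaching 1206.
ruby pendant + crystal orb reaches 1300 using 15 lb.
Below 15 lb the best achievable stays under 1206.

15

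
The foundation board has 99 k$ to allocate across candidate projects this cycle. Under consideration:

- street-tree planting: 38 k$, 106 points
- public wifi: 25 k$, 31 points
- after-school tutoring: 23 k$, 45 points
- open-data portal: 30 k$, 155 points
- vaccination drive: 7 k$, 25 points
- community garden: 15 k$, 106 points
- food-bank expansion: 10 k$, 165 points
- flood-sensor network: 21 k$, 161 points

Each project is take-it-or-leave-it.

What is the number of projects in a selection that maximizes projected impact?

5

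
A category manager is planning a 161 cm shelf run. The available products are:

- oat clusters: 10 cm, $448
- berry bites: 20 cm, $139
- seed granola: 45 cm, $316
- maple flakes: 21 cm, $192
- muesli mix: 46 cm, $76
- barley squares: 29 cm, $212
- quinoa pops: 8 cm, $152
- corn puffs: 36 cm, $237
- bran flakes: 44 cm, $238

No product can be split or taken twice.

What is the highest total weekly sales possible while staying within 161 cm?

1558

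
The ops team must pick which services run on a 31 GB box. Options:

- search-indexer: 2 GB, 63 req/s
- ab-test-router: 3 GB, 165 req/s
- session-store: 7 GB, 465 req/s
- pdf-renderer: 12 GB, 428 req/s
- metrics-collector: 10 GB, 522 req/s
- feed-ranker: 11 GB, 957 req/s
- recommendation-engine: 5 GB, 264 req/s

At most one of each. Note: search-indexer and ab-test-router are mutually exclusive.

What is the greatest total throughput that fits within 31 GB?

Density check — feed-ranker 87.00, session-store 66.43, ab-test-router 55.00, recommendation-engine 52.80 are the best per GB.
Ab-test-router + session-store + metrics-collector + feed-ranker uses 31 of the 31 GB and totals 2109.
No other feasible combination exceeds 2109.

2109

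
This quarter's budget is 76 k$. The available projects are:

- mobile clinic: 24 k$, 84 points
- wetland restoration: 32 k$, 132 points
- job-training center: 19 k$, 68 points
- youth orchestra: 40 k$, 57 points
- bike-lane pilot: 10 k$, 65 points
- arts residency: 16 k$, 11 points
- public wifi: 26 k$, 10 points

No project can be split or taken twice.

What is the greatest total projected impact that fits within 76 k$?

284

Density check — bike-lane pilot 6.50, wetland restoration 4.12, job-training center 3.58, mobile clinic 3.50 are the best per k$.
Greedy by ratio would take wetland restoration + job-training center + bike-lane pilot: 61 k$ used, total 265.
Replace bike-lane pilot with mobile clinic: the trade gains 19 net, giving 284 at 75 k$.
No other feasible combination exceeds 284.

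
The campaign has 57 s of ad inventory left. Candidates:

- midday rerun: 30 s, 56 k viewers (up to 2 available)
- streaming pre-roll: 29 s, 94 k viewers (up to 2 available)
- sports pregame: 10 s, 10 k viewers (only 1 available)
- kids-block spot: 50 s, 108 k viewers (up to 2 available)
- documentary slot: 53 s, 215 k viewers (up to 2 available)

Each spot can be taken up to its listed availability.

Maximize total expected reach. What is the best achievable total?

215

Documentary slot uses 53 of the 57 s and totals 215.
The spare 4 s is too small for any remaining spot, and no exchange beats 215.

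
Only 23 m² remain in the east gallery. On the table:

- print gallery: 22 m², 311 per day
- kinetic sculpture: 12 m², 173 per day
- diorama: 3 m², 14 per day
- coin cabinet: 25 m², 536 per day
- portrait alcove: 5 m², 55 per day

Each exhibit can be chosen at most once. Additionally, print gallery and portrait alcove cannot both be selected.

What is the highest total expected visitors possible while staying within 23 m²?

A density-first pass picks kinetic sculpture + diorama + portrait alcove — 242 at 20 m².
Dropping kinetic sculpture and diorama and portrait alcove frees 20 m²; slotting in print gallery (22 m²) lifts the total to 311 at 22 m².

311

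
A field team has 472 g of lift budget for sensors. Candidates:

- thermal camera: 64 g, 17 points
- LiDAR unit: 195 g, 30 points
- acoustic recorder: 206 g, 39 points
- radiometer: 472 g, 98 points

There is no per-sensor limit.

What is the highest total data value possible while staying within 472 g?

119

Best packing: 7×thermal camera — 448 g, 119 total.
The spare 24 g is too small for any remaining sensor, and no exchange beats 119.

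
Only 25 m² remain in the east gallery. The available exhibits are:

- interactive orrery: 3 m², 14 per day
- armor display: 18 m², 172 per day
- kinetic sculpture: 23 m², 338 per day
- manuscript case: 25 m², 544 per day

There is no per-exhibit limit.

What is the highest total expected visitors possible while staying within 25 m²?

Taking manuscript case: 25 m² used, 544 in expected visitors.

544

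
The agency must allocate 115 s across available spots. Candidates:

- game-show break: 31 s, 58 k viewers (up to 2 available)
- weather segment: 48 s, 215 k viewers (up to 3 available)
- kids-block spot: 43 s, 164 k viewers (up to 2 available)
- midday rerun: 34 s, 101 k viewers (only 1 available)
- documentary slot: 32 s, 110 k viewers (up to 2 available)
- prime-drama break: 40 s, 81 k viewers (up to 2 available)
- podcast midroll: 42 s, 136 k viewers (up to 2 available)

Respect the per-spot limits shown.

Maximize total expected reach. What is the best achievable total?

435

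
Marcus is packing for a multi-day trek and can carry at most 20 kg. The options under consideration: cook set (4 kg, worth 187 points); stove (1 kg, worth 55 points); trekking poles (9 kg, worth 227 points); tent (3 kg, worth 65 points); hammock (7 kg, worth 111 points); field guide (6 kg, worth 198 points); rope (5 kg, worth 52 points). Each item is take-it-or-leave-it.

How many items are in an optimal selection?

4

Optimal total is 667.
One optimal bundle: cook set + stove + trekking poles + field guide (20 kg).
Any selection reaching 667 contains exactly 4 items.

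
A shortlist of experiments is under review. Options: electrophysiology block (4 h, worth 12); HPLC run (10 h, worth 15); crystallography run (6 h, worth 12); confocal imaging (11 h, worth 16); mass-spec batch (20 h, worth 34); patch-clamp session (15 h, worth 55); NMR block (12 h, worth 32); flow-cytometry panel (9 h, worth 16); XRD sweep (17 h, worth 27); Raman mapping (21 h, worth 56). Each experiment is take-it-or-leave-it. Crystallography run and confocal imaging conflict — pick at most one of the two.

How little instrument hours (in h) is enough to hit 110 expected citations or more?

36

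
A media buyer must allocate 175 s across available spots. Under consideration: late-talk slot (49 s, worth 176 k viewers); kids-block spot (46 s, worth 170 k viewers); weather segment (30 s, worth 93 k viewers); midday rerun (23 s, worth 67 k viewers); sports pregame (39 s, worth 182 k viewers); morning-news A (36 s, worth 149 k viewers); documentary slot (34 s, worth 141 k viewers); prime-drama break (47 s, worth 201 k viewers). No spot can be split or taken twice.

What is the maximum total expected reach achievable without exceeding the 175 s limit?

708

By expected reach per s: sports pregame 4.67, prime-drama break 4.28, documentary slot 4.15, morning-news A 4.14 lead.
A density-first pass picks sports pregame + morning-news A + documentary slot + prime-drama break — 673 at 156 s.
The 34 s tied up in documentary slot is better spent on late-talk slot — total rises to 708 (171 s).
Every other selection either busts 175 s or fails to beat 708.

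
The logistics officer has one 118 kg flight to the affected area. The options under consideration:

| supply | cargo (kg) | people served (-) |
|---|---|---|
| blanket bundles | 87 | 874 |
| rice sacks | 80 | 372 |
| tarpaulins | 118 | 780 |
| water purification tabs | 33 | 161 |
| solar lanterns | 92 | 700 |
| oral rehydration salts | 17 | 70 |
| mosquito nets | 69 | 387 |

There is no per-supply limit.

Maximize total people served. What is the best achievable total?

944

Taking blanket bundles + oral rehydration salts: 104 kg used, 944 in people served.
Nothing else within 118 kg beats 944.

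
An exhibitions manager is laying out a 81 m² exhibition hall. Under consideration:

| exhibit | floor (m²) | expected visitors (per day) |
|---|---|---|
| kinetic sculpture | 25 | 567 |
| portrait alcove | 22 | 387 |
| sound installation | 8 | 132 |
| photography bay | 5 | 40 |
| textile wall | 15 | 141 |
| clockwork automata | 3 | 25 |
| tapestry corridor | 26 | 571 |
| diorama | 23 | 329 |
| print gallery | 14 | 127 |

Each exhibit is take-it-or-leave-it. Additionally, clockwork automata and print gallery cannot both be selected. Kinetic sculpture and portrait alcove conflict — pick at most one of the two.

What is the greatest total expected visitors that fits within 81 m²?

Density check — kinetic sculpture 22.68, tapestry corridor 21.96, portrait alcove 17.59 are the best per m².
Best packing: kinetic sculpture + photography bay + tapestry corridor + diorama — 79 m², 1507 total.

1507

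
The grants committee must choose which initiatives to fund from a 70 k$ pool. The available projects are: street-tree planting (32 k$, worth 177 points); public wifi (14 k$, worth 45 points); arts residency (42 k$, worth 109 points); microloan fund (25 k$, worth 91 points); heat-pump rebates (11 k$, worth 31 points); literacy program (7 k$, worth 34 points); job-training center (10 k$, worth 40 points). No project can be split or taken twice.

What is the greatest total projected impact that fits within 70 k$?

Greedy by ratio would take street-tree planting + public wifi + literacy program + job-training center: 63 k$ used, total 296.
The 21 k$ tied up in public wifi and literacy program is better spent on microloan fund — total rises to 308 (67 k$).
That's the maximum — no swap from here does better than 308.

308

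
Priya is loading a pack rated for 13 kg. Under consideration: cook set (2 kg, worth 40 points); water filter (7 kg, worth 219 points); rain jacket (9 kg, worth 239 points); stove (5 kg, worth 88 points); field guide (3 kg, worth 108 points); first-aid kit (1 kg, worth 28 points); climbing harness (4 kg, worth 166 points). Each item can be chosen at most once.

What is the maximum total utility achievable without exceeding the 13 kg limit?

425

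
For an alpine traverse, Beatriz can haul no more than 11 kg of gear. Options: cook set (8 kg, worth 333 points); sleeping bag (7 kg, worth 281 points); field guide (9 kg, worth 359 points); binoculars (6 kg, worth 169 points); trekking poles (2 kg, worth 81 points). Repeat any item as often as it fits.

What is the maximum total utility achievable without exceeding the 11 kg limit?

443

By utility per kg: cook set 41.62, trekking poles 40.50, sleeping bag 40.14, field guide 39.89 lead.
Greedy by ratio would take cook set + trekking poles: 10 kg used, total 414.
Dropping cook set frees 8 kg; slotting in sleeping bag + trekking poles (9 kg) lifts the total to 443 at 11 kg.
That's the maximum — no swap from here does better than 443.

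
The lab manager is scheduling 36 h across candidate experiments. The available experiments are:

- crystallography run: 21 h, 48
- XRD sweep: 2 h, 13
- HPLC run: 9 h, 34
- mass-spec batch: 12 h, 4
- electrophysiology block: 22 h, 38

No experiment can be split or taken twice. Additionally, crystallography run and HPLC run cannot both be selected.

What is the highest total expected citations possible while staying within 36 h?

85

Ranking by ratio (expected citations/h): XRD sweep 6.50, HPLC run 3.78, crystallography run 2.29.
Best packing: XRD sweep + HPLC run + electrophysiology block — 33 h, 85 total.
Next best is HPLC run + electrophysiology block at 72 (31 h) — short by 13.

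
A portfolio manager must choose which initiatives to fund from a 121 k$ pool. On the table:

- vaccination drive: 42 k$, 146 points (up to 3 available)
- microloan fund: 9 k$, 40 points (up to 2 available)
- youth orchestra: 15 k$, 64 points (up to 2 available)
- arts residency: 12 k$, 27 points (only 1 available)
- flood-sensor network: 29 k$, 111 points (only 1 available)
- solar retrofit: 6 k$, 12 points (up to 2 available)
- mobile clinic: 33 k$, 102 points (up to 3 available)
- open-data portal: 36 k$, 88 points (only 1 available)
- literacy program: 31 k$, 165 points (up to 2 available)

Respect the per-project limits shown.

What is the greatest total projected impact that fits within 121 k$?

569

Ranking by ratio (projected impact/k$): literacy program 5.32, microloan fund 4.44, youth orchestra 4.27.
The ratio heuristic lands on 2×microloan fund + 2×youth orchestra + solar retrofit + 2×literacy program (550) but leaves 5 k$ idle.
Replace 2×microloan fund and solar retrofit with flood-sensor network: the trade gains 19 net, giving 569 at 121 k$.
Nothing else within 121 k$ beats 569.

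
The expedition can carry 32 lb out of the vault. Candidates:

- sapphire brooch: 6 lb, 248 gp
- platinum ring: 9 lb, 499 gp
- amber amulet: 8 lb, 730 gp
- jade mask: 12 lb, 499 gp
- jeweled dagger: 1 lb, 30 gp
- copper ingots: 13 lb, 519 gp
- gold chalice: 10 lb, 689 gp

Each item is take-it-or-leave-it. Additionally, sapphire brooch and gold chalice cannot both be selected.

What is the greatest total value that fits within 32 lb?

1968

By value per lb: amber amulet 91.25, gold chalice 68.90, platinum ring 55.44, jade mask 41.58 lead.
Filling by ratio: platinum ring + amber amulet + jeweled dagger + gold chalice for 1948, with 4 lb left unused.
The 9 lb tied up in platinum ring is better spent on copper ingots — total rises to 1968 (32 lb).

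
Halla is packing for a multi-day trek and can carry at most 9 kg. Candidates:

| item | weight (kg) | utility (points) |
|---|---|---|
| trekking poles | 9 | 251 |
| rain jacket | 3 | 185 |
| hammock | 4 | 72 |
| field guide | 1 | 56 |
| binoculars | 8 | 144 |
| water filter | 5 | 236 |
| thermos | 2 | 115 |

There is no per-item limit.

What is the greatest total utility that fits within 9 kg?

555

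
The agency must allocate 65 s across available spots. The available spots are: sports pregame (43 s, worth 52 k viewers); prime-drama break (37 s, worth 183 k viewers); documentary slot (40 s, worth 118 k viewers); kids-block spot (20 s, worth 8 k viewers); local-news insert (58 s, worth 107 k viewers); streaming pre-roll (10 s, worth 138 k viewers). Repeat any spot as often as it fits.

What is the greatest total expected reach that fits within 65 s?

By expected reach per s: streaming pre-roll 13.80, prime-drama break 4.95, documentary slot 2.95 lead.
6×streaming pre-roll uses 60 of the 65 s and totals 828.

828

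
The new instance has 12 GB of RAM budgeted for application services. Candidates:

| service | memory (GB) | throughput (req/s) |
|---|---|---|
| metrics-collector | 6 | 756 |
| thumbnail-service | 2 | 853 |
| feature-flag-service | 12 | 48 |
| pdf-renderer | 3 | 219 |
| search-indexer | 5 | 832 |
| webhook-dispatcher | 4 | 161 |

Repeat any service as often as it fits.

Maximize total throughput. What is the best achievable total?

5118

The ratio ordering already packs tightly: 6×thumbnail-service, 12 GB, 5118.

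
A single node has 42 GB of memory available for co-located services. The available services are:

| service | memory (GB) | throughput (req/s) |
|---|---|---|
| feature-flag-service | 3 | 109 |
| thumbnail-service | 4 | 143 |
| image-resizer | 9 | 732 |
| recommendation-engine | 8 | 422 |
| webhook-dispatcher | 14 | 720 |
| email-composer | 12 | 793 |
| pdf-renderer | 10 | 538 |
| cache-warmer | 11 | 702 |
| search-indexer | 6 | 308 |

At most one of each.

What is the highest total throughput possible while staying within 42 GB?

2765

The ratio ordering already packs tightly: image-resizer + email-composer + pdf-renderer + cache-warmer, 42 GB, 2765.
Nothing else within 42 GB beats 2765.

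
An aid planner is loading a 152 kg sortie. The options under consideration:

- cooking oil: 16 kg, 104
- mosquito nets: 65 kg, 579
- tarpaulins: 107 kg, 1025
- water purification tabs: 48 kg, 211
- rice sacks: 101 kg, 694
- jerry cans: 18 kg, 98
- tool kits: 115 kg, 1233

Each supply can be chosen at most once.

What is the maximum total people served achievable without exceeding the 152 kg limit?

Density check — tool kits 10.72, tarpaulins 9.58, mosquito nets 8.91 are the best per kg.
Taking cooking oil + jerry cans + tool kits: 149 kg used, 1435 in people served.
No other feasible combination exceeds 1435.

1435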